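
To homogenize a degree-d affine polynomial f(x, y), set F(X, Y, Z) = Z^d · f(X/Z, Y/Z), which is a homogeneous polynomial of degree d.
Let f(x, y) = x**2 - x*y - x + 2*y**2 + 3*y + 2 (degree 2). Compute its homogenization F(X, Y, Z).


F(X, Y, Z) = X**2 - X*Y - X*Z + 2*Y**2 + 3*Y*Z + 2*Z**2

deg(f) = 2.
Substitute x = X/Z, y = Y/Z into f, then multiply by Z^2.
  monomial 1·x^2·y^0 ↦ 1·X^2·Y^0·Z^0.
  monomial -1·x^1·y^1 ↦ -1·X^1·Y^1·Z^0.
  monomial -1·x^1·y^0 ↦ -1·X^1·Y^0·Z^1.
  monomial 2·x^0·y^2 ↦ 2·X^0·Y^2·Z^0.
  monomial 3·x^0·y^1 ↦ 3·X^0·Y^1·Z^1.
  monomial 2·x^0·y^0 ↦ 2·X^0·Y^0·Z^2.
Collecting: F(X, Y, Z) = X**2 - X*Y - X*Z + 2*Y**2 + 3*Y*Z + 2*Z**2.


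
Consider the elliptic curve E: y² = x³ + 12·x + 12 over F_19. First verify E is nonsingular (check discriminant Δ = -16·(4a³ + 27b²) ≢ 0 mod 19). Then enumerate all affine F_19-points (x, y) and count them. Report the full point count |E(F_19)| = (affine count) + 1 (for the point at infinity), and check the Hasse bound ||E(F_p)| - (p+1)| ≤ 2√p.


Affine points = {(1, 5), (1, 14), (2, 5), (2, 14), (5, 8), (5, 11), (10, 7), (10, 12), (13, 3), (13, 16), (14, 6), (14, 13), (16, 5), (16, 14)}; affine count = 14; |E(F_19)| = 15.

Discriminant check: Δ ∝ 4a³ + 27b² = 4·12³ + 27·12² = 4·1728 + 27·144 ≡ 8 (mod 19). Nonzero ⇒ E is nonsingular.
For each x ∈ F_19, compute rhs = x³ + 12·x + 12 mod 19, then count y ∈ F_19 with y² ≡ rhs.
  x = 0: rhs = 12, matching y values: none (0 points).
  x = 1: rhs = 6, matching y values: 5, 14 (2 points).
  x = 2: rhs = 6, matching y values: 5, 14 (2 points).
  x = 3: rhs = 18, matching y values: none (0 points).
  x = 4: rhs = 10, matching y values: none (0 points).
  x = 5: rhs = 7, matching y values: 8, 11 (2 points).
  x = 6: rhs = 15, matching y values: none (0 points).
  x = 7: rhs = 2, matching y values: none (0 points).
  x = 8: rhs = 12, matching y values: none (0 points).
  x = 9: rhs = 13, matching y values: none (0 points).
  x = 10: rhs = 11, matching y values: 7, 12 (2 points).
  x = 11: rhs = 12, matching y values: none (0 points).
  x = 12: rhs = 3, matching y values: none (0 points).
  x = 13: rhs = 9, matching y values: 3, 16 (2 points).
  x = 14: rhs = 17, matching y values: 6, 13 (2 points).
  x = 15: rhs = 14, matching y values: none (0 points).
  x = 16: rhs = 6, matching y values: 5, 14 (2 points).
  x = 17: rhs = 18, matching y values: none (0 points).
  x = 18: rhs = 18, matching y values: none (0 points).
Total affine count: 14.
Full point count |E(F_19)| = 14 + 1 = 15.
Hasse bound: |15 − (19+1)| = |-5| = 5 ≤ 2√19 ≈ 8.7178 ✓.


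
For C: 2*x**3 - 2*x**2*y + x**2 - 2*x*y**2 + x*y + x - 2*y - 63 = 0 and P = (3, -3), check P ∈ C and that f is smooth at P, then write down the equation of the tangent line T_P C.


Tangent line at P: 76*x + 19*y - 171 = 0.

Step 1: f(3, -3) = 0, so P lies on C.
Step 2: partial derivatives
  f_x(x, y) = 6*x**2 - 4*x*y + 2*x - 2*y**2 + y + 1, f_y(x, y) = -2*x**2 - 4*x*y + x - 2.
  f_x(P) = 76, f_y(P) = 19 (gradient nonzero, so P is smooth).
Step 3: tangent line at P: 76·(x − 3) + 19·(y − -3) = 0.
Expanding: 76*x + 19*y - 171 = 0.


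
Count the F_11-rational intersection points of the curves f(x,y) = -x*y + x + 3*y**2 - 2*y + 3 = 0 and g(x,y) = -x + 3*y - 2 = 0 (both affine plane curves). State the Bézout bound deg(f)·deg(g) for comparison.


Common zeros: {(8, 7)}; count = 1; Bézout bound = 2.

deg(f) = 2, deg(g) = 1, so Bézout bound = 2.
Scan x ∈ F_11. For each x, list the y ∈ F_11 with f(x, y) ≡ 0 and those with g(x, y) ≡ 0 (mod 11); the common zeros in that column are the intersection.
  x = 0: f ≡ 0 at y ∈ {2, 6}; g ≡ 0 at y ∈ {8}; common: ∅.
  x = 1: f ≡ 0 at y ∈ {3, 9}; g ≡ 0 at y ∈ {1}; common: ∅.
  x = 2: f ≡ 0 at y ∈ {8}; g ≡ 0 at y ∈ {5}; common: ∅.
  x = 3: f ≡ 0 at y ∈ ∅; g ≡ 0 at y ∈ {9}; common: ∅.
  x = 4: f ≡ 0 at y ∈ ∅; g ≡ 0 at y ∈ {2}; common: ∅.
  x = 5: f ≡ 0 at y ∈ ∅; g ≡ 0 at y ∈ {6}; common: ∅.
  x = 6: f ≡ 0 at y ∈ {5}; g ≡ 0 at y ∈ {10}; common: ∅.
  x = 7: f ≡ 0 at y ∈ {4, 10}; g ≡ 0 at y ∈ {3}; common: ∅.
  x = 8: f ≡ 0 at y ∈ {0, 7}; g ≡ 0 at y ∈ {7}; common: {7}.
  x = 9: f ≡ 0 at y ∈ ∅; g ≡ 0 at y ∈ {0}; common: ∅.
  x = 10: f ≡ 0 at y ∈ ∅; g ≡ 0 at y ∈ {4}; common: ∅.
Collecting: common zeros = {(8, 7)}, so the count is 1.
Comparison with the Bézout bound: 1 ≤ 2 = deg(f)·deg(g), as expected for curves with no common component (the affine F_11-count falls short of the bound because intersections may lie at infinity, over extension fields, or carry multiplicity).


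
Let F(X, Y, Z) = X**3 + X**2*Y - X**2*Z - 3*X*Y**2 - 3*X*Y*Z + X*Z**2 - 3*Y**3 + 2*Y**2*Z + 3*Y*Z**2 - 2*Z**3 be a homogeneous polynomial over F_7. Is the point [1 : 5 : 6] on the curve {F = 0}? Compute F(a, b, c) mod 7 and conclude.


F(1,5,6) ≡ 2 (mod 7); P is NOT on the curve.

Evaluate F(1, 5, 6) term-by-term (mod 7).
  X**3 ↦ 1·1·1·1 = 1
  X**2*Y ↦ 1·1·5·1 = 5
  -X**2*Z ↦ -1·1·1·6 = -6
  -3*X*Y**2 ↦ -3·1·25·1 = -75
  -3*X*Y*Z ↦ -3·1·5·6 = -90
  X*Z**2 ↦ 1·1·1·36 = 36
  -3*Y**3 ↦ -3·1·125·1 = -375
  2*Y**2*Z ↦ 2·1·25·6 = 300
  3*Y*Z**2 ↦ 3·1·5·36 = 540
  -2*Z**3 ↦ -2·1·1·216 = -432
Sum: F(1, 5, 6) = (1) + (5) + (-6) + (-75) + (-90) + (36) + (-375) + (300) + (540) + (-432) = -96.
Reducing mod 7: -96 ≡ 2 (mod 7).
Since F(a, b, c) ≡ 2 ≠ 0 (mod 7), P does NOT lie on the curve.


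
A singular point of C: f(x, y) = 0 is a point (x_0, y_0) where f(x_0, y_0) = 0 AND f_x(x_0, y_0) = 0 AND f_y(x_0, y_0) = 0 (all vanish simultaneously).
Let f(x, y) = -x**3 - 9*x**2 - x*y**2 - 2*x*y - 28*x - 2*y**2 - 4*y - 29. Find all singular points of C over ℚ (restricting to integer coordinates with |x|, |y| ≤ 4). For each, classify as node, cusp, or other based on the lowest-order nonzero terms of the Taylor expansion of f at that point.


Singular points: {(-3, -1)}; classification: cusp.

Compute partial derivatives:
  f_x = -3*x**2 - 18*x - y**2 - 2*y - 28.
  f_y = -2*x*y - 2*x - 4*y - 4.
Scan x_0 ∈ {−4, ..., 4}. For each x_0, f_y(x_0, y) is a polynomial in y; find its integer roots y ∈ {−4, ..., 4}, then test f_x and f at those candidates.
  x = -4: f_y(-4, y) = 4*y + 4; vanishes at y ∈ {-1}. (-4, -1): f_x = -3 ≠ 0.
  x = -3: f_y(-3, y) = 2*y + 2; vanishes at y ∈ {-1}. (-3, -1): f_x = 0, f = 0 — SINGULAR.
  x = -2: f_y(-2, y) = 0; vanishes at y ∈ {-4, -3, -2, -1, 0, 1, 2, 3, 4}. (-2, -4): f_x = -12 ≠ 0; (-2, -3): f_x = -7 ≠ 0; (-2, -2): f_x = -4 ≠ 0; (-2, -1): f_x = -3 ≠ 0; (-2, 0): f_x = -4 ≠ 0; (-2, 1): f_x = -7 ≠ 0; (-2, 2): f_x = -12 ≠ 0; (-2, 3): f_x = -19 ≠ 0; (-2, 4): f_x = -28 ≠ 0.
  x = -1: f_y(-1, y) = -2*y - 2; vanishes at y ∈ {-1}. (-1, -1): f_x = -12 ≠ 0.
  x = 0: f_y(0, y) = -4*y - 4; vanishes at y ∈ {-1}. (0, -1): f_x = -27 ≠ 0.
  x = 1: f_y(1, y) = -6*y - 6; vanishes at y ∈ {-1}. (1, -1): f_x = -48 ≠ 0.
  x = 2: f_y(2, y) = -8*y - 8; vanishes at y ∈ {-1}. (2, -1): f_x = -75 ≠ 0.
  x = 3: f_y(3, y) = -10*y - 10; vanishes at y ∈ {-1}. (3, -1): f_x = -108 ≠ 0.
  x = 4: f_y(4, y) = -12*y - 12; vanishes at y ∈ {-1}. (4, -1): f_x = -147 ≠ 0.
Only singular point on the grid: (-3, -1).
Classify: substitute x = -3 + u, y = -1 + v and expand: f = -u**3 - u*v**2 + v**2.
No constant or linear terms (consistent with a singular point). Quadratic part: v**2. Cubic part: -u**3 - u*v**2.
The quadratic part v**2 is a perfect square, so there is a single (double) tangent line v = 0, i.e. y = -1. Restricting the cubic part to that line (v = 0) leaves -u**3 ≠ 0, so f is not divisible by v and the branch is v² ≈ u**3 to lowest order — this is a cusp.
Classification: cusp.


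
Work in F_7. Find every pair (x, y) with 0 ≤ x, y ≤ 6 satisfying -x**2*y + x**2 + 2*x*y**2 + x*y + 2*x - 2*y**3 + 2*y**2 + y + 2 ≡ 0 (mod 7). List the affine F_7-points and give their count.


Affine F_7-points: {(1, 2), (1, 5), (2, 3), (4, 2), (4, 4), (4, 6), (5, 1), (5, 6), (6, 3)}; count = 9.

For each of the 49 pairs (x, y) ∈ F_7², evaluate f(x, y) mod 7. Record the zeros.
  x = 0: [0↦2, 1↦3, 2↦3, 3↦4, 4↦1, 5↦3, 6↦5]  zeros at y ∈ ∅
  x = 1: [0↦5, 1↦1, 2↦0, 3↦4, 4↦1, 5↦0, 6↦3]  zeros at y ∈ {2, 5}
  x = 2: [0↦3, 1↦6, 2↦2, 3↦0, 4↦2, 5↦3, 6↦5]  zeros at y ∈ {3}
  x = 3: [0↦3, 1↦4, 2↦2, 3↦6, 4↦4, 5↦5, 6↦4]  zeros at y ∈ ∅
  x = 4: [0↦5, 1↦2, 2↦0, 3↦1, 4↦0, 5↦6, 6↦0]  zeros at y ∈ {2, 4, 6}
  x = 5: [0↦2, 1↦0, 2↦3, 3↦6, 4↦4, 5↦6, 6↦0]  zeros at y ∈ {1, 6}
  x = 6: [0↦1, 1↦5, 2↦4, 3↦0, 4↦2, 5↦5, 6↦4]  zeros at y ∈ {3}
Collecting zeros: affine points = {(1, 2), (1, 5), (2, 3), (4, 2), (4, 4), (4, 6), (5, 1), (5, 6), (6, 3)}.
Total count |C(F_7)_aff| = 9.


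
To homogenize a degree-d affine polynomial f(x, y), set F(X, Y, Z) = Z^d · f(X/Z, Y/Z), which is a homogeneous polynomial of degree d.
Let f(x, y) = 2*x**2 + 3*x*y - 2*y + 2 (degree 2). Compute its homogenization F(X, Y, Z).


F(X, Y, Z) = 2*X**2 + 3*X*Y - 2*Y*Z + 2*Z**2

deg(f) = 2.
Substitute x = X/Z, y = Y/Z into f, then multiply by Z^2.
  monomial 2·x^2·y^0 ↦ 2·X^2·Y^0·Z^0.
  monomial 3·x^1·y^1 ↦ 3·X^1·Y^1·Z^0.
  monomial -2·x^0·y^1 ↦ -2·X^0·Y^1·Z^1.
  monomial 2·x^0·y^0 ↦ 2·X^0·Y^0·Z^2.
Collecting: F(X, Y, Z) = 2*X**2 + 3*X*Y - 2*Y*Z + 2*Z**2.


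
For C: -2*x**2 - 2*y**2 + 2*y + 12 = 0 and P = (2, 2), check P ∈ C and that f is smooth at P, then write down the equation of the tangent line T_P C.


Tangent line at P: -8*x - 6*y + 28 = 0.

Step 1: f(2, 2) = 0, so P lies on C.
Step 2: partial derivatives
  f_x(x, y) = -4*x, f_y(x, y) = 2 - 4*y.
  f_x(P) = -8, f_y(P) = -6 (gradient nonzero, so P is smooth).
Step 3: tangent line at P: -8·(x − 2) + -6·(y − 2) = 0.
Expanding: -8*x - 6*y + 28 = 0.


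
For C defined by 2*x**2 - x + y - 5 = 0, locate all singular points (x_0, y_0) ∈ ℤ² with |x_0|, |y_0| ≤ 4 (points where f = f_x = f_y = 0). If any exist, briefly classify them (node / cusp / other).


No singular points in the scanned grid; C is smooth there.

Compute partial derivatives:
  f_x = 4*x - 1.
  f_y = 1.
f_y = 1 is a nonzero constant, so f_y never vanishes: no point (x, y) can satisfy f = f_x = f_y = 0. In particular no (x, y) ∈ {−4, ..., 4}² is singular; the curve is smooth.


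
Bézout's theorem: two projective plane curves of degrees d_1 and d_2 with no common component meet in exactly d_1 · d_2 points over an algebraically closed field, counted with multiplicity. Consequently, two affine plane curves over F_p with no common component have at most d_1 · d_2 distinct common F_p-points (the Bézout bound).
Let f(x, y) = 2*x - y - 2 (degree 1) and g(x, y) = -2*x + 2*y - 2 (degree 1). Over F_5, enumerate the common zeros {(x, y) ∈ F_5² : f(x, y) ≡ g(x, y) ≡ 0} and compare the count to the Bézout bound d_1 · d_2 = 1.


Common zeros: {(3, 4)}; count = 1; Bézout bound = 1.

deg(f) = 1, deg(g) = 1, so Bézout bound = 1.
Scan x ∈ F_5. For each x, list the y ∈ F_5 with f(x, y) ≡ 0 and those with g(x, y) ≡ 0 (mod 5); the common zeros in that column are the intersection.
  x = 0: f ≡ 0 at y ∈ {3}; g ≡ 0 at y ∈ {1}; common: ∅.
  x = 1: f ≡ 0 at y ∈ {0}; g ≡ 0 at y ∈ {2}; common: ∅.
  x = 2: f ≡ 0 at y ∈ {2}; g ≡ 0 at y ∈ {3}; common: ∅.
  x = 3: f ≡ 0 at y ∈ {4}; g ≡ 0 at y ∈ {4}; common: {4}.
  x = 4: f ≡ 0 at y ∈ {1}; g ≡ 0 at y ∈ {0}; common: ∅.
Collecting: common zeros = {(3, 4)}, so the count is 1.
Comparison with the Bézout bound: 1 ≤ 1 = deg(f)·deg(g), as expected for curves with no common component (the bound is attained).


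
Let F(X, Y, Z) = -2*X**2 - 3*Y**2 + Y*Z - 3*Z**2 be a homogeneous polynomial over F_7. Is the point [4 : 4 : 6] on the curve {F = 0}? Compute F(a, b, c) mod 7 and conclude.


F(4,4,6) ≡ 4 (mod 7); P is NOT on the curve.

Evaluate F(4, 4, 6) term-by-term (mod 7).
  -2*X**2 ↦ -2·16·1·1 = -32
  -3*Y**2 ↦ -3·1·16·1 = -48
  Y*Z ↦ 1·1·4·6 = 24
  -3*Z**2 ↦ -3·1·1·36 = -108
Sum: F(4, 4, 6) = (-32) + (-48) + (24) + (-108) = -164.
Reducing mod 7: -164 ≡ 4 (mod 7).
Since F(a, b, c) ≡ 4 ≠ 0 (mod 7), P does NOT lie on the curve.


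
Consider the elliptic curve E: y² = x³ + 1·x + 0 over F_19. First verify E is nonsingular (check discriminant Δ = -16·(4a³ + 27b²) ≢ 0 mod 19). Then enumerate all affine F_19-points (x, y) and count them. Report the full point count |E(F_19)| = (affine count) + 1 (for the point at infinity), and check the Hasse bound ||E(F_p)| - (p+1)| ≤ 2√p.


Affine points = {(0, 0), (3, 7), (3, 12), (4, 7), (4, 12), (5, 4), (5, 15), (8, 8), (8, 11), (9, 4), (9, 15), (12, 7), (12, 12), (13, 5), (13, 14), (17, 3), (17, 16), (18, 6), (18, 13)}; affine count = 19; |E(F_19)| = 20.

Discriminant check: Δ ∝ 4a³ + 27b² = 4·1³ + 27·0² = 4·1 + 27·0 ≡ 4 (mod 19). Nonzero ⇒ E is nonsingular.
For each x ∈ F_19, compute rhs = x³ + 1·x + 0 mod 19, then count y ∈ F_19 with y² ≡ rhs.
  x = 0: rhs = 0, matching y values: 0 (1 points).
  x = 1: rhs = 2, matching y values: none (0 points).
  x = 2: rhs = 10, matching y values: none (0 points).
  x = 3: rhs = 11, matching y values: 7, 12 (2 points).
  x = 4: rhs = 11, matching y values: 7, 12 (2 points).
  x = 5: rhs = 16, matching y values: 4, 15 (2 points).
  x = 6: rhs = 13, matching y values: none (0 points).
  x = 7: rhs = 8, matching y values: none (0 points).
  x = 8: rhs = 7, matching y values: 8, 11 (2 points).
  x = 9: rhs = 16, matching y values: 4, 15 (2 points).
  x = 10: rhs = 3, matching y values: none (0 points).
  x = 11: rhs = 12, matching y values: none (0 points).
  x = 12: rhs = 11, matching y values: 7, 12 (2 points).
  x = 13: rhs = 6, matching y values: 5, 14 (2 points).
  x = 14: rhs = 3, matching y values: none (0 points).
  x = 15: rhs = 8, matching y values: none (0 points).
  x = 16: rhs = 8, matching y values: none (0 points).
  x = 17: rhs = 9, matching y values: 3, 16 (2 points).
  x = 18: rhs = 17, matching y values: 6, 13 (2 points).
Total affine count: 19.
Full point count |E(F_19)| = 19 + 1 = 20.
Hasse bound: |20 − (19+1)| = |0| = 0 ≤ 2√19 ≈ 8.7178 ✓.


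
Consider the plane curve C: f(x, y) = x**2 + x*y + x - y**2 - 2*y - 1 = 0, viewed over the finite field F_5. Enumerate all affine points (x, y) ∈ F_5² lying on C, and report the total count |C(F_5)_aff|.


Affine F_5-points: {(0, 4), (1, 2), (2, 0), (3, 3), (4, 1)}; count = 5.

For each of the 25 pairs (x, y) ∈ F_5², evaluate f(x, y) mod 5. Record the zeros.
  x = 0: [0↦4, 1↦1, 2↦1, 3↦4, 4↦0]  zeros at y ∈ {4}
  x = 1: [0↦1, 1↦4, 2↦0, 3↦4, 4↦1]  zeros at y ∈ {2}
  x = 2: [0↦0, 1↦4, 2↦1, 3↦1, 4↦4]  zeros at y ∈ {0}
  x = 3: [0↦1, 1↦1, 2↦4, 3↦0, 4↦4]  zeros at y ∈ {3}
  x = 4: [0↦4, 1↦0, 2↦4, 3↦1, 4↦1]  zeros at y ∈ {1}
Collecting zeros: affine points = {(0, 4), (1, 2), (2, 0), (3, 3), (4, 1)}.
Total count |C(F_5)_aff| = 5.


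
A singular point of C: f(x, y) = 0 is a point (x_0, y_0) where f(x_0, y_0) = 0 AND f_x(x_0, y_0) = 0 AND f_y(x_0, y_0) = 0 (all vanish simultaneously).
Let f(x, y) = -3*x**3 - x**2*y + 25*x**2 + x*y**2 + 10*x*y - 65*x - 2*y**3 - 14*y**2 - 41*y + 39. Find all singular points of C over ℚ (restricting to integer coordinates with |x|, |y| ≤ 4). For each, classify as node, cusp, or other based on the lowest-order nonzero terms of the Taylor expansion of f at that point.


Singular points: {(3, -2)}; classification: cusp.

Compute partial derivatives:
  f_x = -9*x**2 - 2*x*y + 50*x + y**2 + 10*y - 65.
  f_y = -x**2 + 2*x*y + 10*x - 6*y**2 - 28*y - 41.
Scan x_0 ∈ {−4, ..., 4}. For each x_0, f_y(x_0, y) is a polynomial in y; find its integer roots y ∈ {−4, ..., 4}, then test f_x and f at those candidates.
  x = -4: f_y(-4, y) = -6*y**2 - 36*y - 97; no integer root y with |y| ≤ 4.
  x = -3: f_y(-3, y) = -6*y**2 - 34*y - 80; no integer root y with |y| ≤ 4.
  x = -2: f_y(-2, y) = -6*y**2 - 32*y - 65; no integer root y with |y| ≤ 4.
  x = -1: f_y(-1, y) = -6*y**2 - 30*y - 52; no integer root y with |y| ≤ 4.
  x = 0: f_y(0, y) = -6*y**2 - 28*y - 41; no integer root y with |y| ≤ 4.
  x = 1: f_y(1, y) = -6*y**2 - 26*y - 32; no integer root y with |y| ≤ 4.
  x = 2: f_y(2, y) = -6*y**2 - 24*y - 25; no integer root y with |y| ≤ 4.
  x = 3: f_y(3, y) = -6*y**2 - 22*y - 20; vanishes at y ∈ {-2}. (3, -2): f_x = 0, f = 0 — SINGULAR.
  x = 4: f_y(4, y) = -6*y**2 - 20*y - 17; no integer root y with |y| ≤ 4.
Only singular point on the grid: (3, -2).
Classify: substitute x = 3 + u, y = -2 + v and expand: f = -3*u**3 - u**2*v + u*v**2 - 2*v**3 + v**2.
No constant or linear terms (consistent with a singular point). Quadratic part: v**2. Cubic part: -3*u**3 - u**2*v + u*v**2 - 2*v**3.
The quadratic part v**2 is a perfect square, so there is a single (double) tangent line v = 0, i.e. y = -2. Restricting the cubic part to that line (v = 0) leaves -3*u**3 ≠ 0, so f is not divisible by v and the branch is v² ≈ 3*u**3 to lowest order — this is a cusp.
Classification: cusp.


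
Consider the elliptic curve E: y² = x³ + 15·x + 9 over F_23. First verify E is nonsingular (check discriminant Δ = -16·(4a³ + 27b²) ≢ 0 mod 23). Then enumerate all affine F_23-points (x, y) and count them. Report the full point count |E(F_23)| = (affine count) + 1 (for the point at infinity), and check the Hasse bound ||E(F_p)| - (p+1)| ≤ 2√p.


Affine points = {(0, 3), (0, 20), (1, 5), (1, 18), (2, 1), (2, 22), (3, 9), (3, 14), (4, 8), (4, 15), (5, 5), (5, 18), (6, 4), (6, 19), (10, 3), (10, 20), (12, 10), (12, 13), (13, 3), (13, 20), (17, 5), (17, 18), (18, 4), (18, 19), (19, 0), (20, 11), (20, 12), (22, 4), (22, 19)}; affine count = 29; |E(F_23)| = 30.

Discriminant check: Δ ∝ 4a³ + 27b² = 4·15³ + 27·9² = 4·3375 + 27·81 ≡ 1 (mod 23). Nonzero ⇒ E is nonsingular.
For each x ∈ F_23, compute rhs = x³ + 15·x + 9 mod 23, then count y ∈ F_23 with y² ≡ rhs.
  x = 0: rhs = 9, matching y values: 3, 20 (2 points).
  x = 1: rhs = 2, matching y values: 5, 18 (2 points).
  x = 2: rhs = 1, matching y values: 1, 22 (2 points).
  x = 3: rhs = 12, matching y values: 9, 14 (2 points).
  x = 4: rhs = 18, matching y values: 8, 15 (2 points).
  x = 5: rhs = 2, matching y values: 5, 18 (2 points).
  x = 6: rhs = 16, matching y values: 4, 19 (2 points).
  x = 7: rhs = 20, matching y values: none (0 points).
  x = 8: rhs = 20, matching y values: none (0 points).
  x = 9: rhs = 22, matching y values: none (0 points).
  x = 10: rhs = 9, matching y values: 3, 20 (2 points).
  x = 11: rhs = 10, matching y values: none (0 points).
  x = 12: rhs = 8, matching y values: 10, 13 (2 points).
  x = 13: rhs = 9, matching y values: 3, 20 (2 points).
  x = 14: rhs = 19, matching y values: none (0 points).
  x = 15: rhs = 21, matching y values: none (0 points).
  x = 16: rhs = 21, matching y values: none (0 points).
  x = 17: rhs = 2, matching y values: 5, 18 (2 points).
  x = 18: rhs = 16, matching y values: 4, 19 (2 points).
  x = 19: rhs = 0, matching y values: 0 (1 points).
  x = 20: rhs = 6, matching y values: 11, 12 (2 points).
  x = 21: rhs = 17, matching y values: none (0 points).
  x = 22: rhs = 16, matching y values: 4, 19 (2 points).
Total affine count: 29.
Full point count |E(F_23)| = 29 + 1 = 30.
Hasse bound: |30 − (23+1)| = |6| = 6 ≤ 2√23 ≈ 9.5917 ✓.


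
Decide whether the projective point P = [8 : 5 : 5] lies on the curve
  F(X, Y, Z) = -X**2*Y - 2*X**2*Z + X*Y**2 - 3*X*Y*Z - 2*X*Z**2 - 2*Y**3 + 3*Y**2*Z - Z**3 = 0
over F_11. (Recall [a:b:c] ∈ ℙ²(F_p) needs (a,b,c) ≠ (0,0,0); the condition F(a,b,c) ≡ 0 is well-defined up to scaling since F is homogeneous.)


F(8,5,5) ≡ 0 (mod 11); P is on the curve.

Evaluate F(8, 5, 5) term-by-term (mod 11).
  -X**2*Y ↦ -1·64·5·1 = -320
  -2*X**2*Z ↦ -2·64·1·5 = -640
  X*Y**2 ↦ 1·8·25·1 = 200
  -3*X*Y*Z ↦ -3·8·5·5 = -600
  -2*X*Z**2 ↦ -2·8·1·25 = -400
  -2*Y**3 ↦ -2·1·125·1 = -250
  3*Y**2*Z ↦ 3·1·25·5 = 375
  -Z**3 ↦ -1·1·1·125 = -125
Sum: F(8, 5, 5) = (-320) + (-640) + (200) + (-600) + (-400) + (-250) + (375) + (-125) = -1760.
Reducing mod 11: -1760 ≡ 0 (mod 11).
Since F(a, b, c) ≡ 0 (mod 11), P lies on the curve.


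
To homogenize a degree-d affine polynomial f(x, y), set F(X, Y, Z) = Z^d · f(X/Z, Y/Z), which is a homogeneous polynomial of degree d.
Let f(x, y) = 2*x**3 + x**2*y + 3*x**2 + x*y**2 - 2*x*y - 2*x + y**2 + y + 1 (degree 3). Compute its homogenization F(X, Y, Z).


F(X, Y, Z) = 2*X**3 + X**2*Y + 3*X**2*Z + X*Y**2 - 2*X*Y*Z - 2*X*Z**2 + Y**2*Z + Y*Z**2 + Z**3

deg(f) = 3.
Substitute x = X/Z, y = Y/Z into f, then multiply by Z^3.
  monomial 2·x^3·y^0 ↦ 2·X^3·Y^0·Z^0.
  monomial 1·x^2·y^1 ↦ 1·X^2·Y^1·Z^0.
  monomial 3·x^2·y^0 ↦ 3·X^2·Y^0·Z^1.
  monomial 1·x^1·y^2 ↦ 1·X^1·Y^2·Z^0.
  monomial -2·x^1·y^1 ↦ -2·X^1·Y^1·Z^1.
  monomial -2·x^1·y^0 ↦ -2·X^1·Y^0·Z^2.
  monomial 1·x^0·y^2 ↦ 1·X^0·Y^2·Z^1.
  monomial 1·x^0·y^1 ↦ 1·X^0·Y^1·Z^2.
  monomial 1·x^0·y^0 ↦ 1·X^0·Y^0·Z^3.
Collecting: F(X, Y, Z) = 2*X**3 + X**2*Y + 3*X**2*Z + X*Y**2 - 2*X*Y*Z - 2*X*Z**2 + Y**2*Z + Y*Z**2 + Z**3.


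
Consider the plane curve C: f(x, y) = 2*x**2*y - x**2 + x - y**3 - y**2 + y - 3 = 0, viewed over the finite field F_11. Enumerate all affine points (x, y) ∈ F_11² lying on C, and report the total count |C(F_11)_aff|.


Affine F_11-points: {(1, 7), (2, 5), (4, 5), (4, 7), (4, 9), (5, 9), (6, 0), (7, 6), (8, 2), (10, 2)}; count = 10.

For each of the 121 pairs (x, y) ∈ F_11², evaluate f(x, y) mod 11. Record the zeros.
  x = 0: [0↦8, 1↦7, 2↦9, 3↦8, 4↦9, 5↦6, 6↦4, 7↦8, 8↦1, 9↦10, 10↦7]  zeros at y ∈ ∅
  x = 1: [0↦8, 1↦9, 2↦2, 3↦3, 4↦6, 5↦5, 6↦5, 7↦0, 8↦6, 9↦6, 10↦5]  zeros at y ∈ {7}
  x = 2: [0↦6, 1↦2, 2↦1, 3↦8, 4↦6, 5↦0, 6↦6, 7↦7, 8↦8, 9↦3, 10↦8]  zeros at y ∈ {5}
  x = 3: [0↦2, 1↦8, 2↦6, 3↦1, 4↦9, 5↦2, 6↦7, 7↦7, 8↦7, 9↦1, 10↦5]  zeros at y ∈ ∅
  x = 4: [0↦7, 1↦5, 2↦6, 3↦4, 4↦4, 5↦0, 6↦8, 7↦0, 8↦3, 9↦0, 10↦7]  zeros at y ∈ {5, 7, 9}
  x = 5: [0↦10, 1↦4, 2↦1, 3↦6, 4↦2, 5↦5, 6↦9, 7↦8, 8↦7, 9↦0, 10↦3]  zeros at y ∈ {9}
  x = 6: [0↦0, 1↦5, 2↦2, 3↦7, 4↦3, 5↦6, 6↦10, 7↦9, 8↦8, 9↦1, 10↦4]  zeros at y ∈ {0}
  x = 7: [0↦10, 1↦8, 2↦9, 3↦7, 4↦7, 5↦3, 6↦0, 7↦3, 8↦6, 9↦3, 10↦10]  zeros at y ∈ {6}
  x = 8: [0↦7, 1↦2, 2↦0, 3↦6, 4↦3, 5↦7, 6↦1, 7↦1, 8↦1, 9↦6, 10↦10]  zeros at y ∈ {2}
  x = 9: [0↦2, 1↦9, 2↦8, 3↦4, 4↦2, 5↦7, 6↦2, 7↦3, 8↦4, 9↦10, 10↦4]  zeros at y ∈ ∅
  x = 10: [0↦6, 1↦7, 2↦0, 3↦1, 4↦4, 5↦3, 6↦3, 7↦9, 8↦4, 9↦4, 10↦3]  zeros at y ∈ {2}
Collecting zeros: affine points = {(1, 7), (2, 5), (4, 5), (4, 7), (4, 9), (5, 9), (6, 0), (7, 6), (8, 2), (10, 2)}.
Total count |C(F_11)_aff| = 10.


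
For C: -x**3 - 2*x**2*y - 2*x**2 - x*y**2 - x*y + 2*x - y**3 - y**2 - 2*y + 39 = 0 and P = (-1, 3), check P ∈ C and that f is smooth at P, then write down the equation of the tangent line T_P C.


Tangent line at P: 3*x - 30*y + 93 = 0.

Step 1: f(-1, 3) = 0, so P lies on C.
Step 2: partial derivatives
  f_x(x, y) = -3*x**2 - 4*x*y - 4*x - y**2 - y + 2, f_y(x, y) = -2*x**2 - 2*x*y - x - 3*y**2 - 2*y - 2.
  f_x(P) = 3, f_y(P) = -30 (gradient nonzero, so P is smooth).
Step 3: tangent line at P: 3·(x − -1) + -30·(y − 3) = 0.
Expanding: 3*x - 30*y + 93 = 0.


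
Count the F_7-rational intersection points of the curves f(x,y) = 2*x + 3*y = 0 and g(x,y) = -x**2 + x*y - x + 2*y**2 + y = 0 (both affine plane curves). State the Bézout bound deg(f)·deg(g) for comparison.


Common zeros: {(0, 0)}; count = 1; Bézout bound = 2.

deg(f) = 1, deg(g) = 2, so Bézout bound = 2.
Scan x ∈ F_7. For each x, list the y ∈ F_7 with f(x, y) ≡ 0 and those with g(x, y) ≡ 0 (mod 7); the common zeros in that column are the intersection.
  x = 0: f ≡ 0 at y ∈ {0}; g ≡ 0 at y ∈ {0, 3}; common: {0}.
  x = 1: f ≡ 0 at y ∈ {4}; g ≡ 0 at y ∈ ∅; common: ∅.
  x = 2: f ≡ 0 at y ∈ {1}; g ≡ 0 at y ∈ {3, 6}; common: ∅.
  x = 3: f ≡ 0 at y ∈ {5}; g ≡ 0 at y ∈ {6}; common: ∅.
  x = 4: f ≡ 0 at y ∈ {2}; g ≡ 0 at y ∈ ∅; common: ∅.
  x = 5: f ≡ 0 at y ∈ {6}; g ≡ 0 at y ∈ ∅; common: ∅.
  x = 6: f ≡ 0 at y ∈ {3}; g ≡ 0 at y ∈ {0}; common: ∅.
Collecting: common zeros = {(0, 0)}, so the count is 1.
Comparison with the Bézout bound: 1 ≤ 2 = deg(f)·deg(g), as expected for curves with no common component (the affine F_7-count falls short of the bound because intersections may lie at infinity, over extension fields, or carry multiplicity).


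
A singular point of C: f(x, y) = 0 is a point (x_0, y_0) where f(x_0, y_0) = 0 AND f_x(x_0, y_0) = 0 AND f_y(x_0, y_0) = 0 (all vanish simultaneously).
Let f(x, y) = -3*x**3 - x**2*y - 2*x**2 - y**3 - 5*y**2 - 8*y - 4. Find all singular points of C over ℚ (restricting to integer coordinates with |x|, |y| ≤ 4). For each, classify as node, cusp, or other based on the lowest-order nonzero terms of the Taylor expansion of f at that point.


Singular points: {(0, -2)}; classification: cusp.

Compute partial derivatives:
  f_x = -9*x**2 - 2*x*y - 4*x.
  f_y = -x**2 - 3*y**2 - 10*y - 8.
Scan x_0 ∈ {−4, ..., 4}. For each x_0, f_y(x_0, y) is a polynomial in y; find its integer roots y ∈ {−4, ..., 4}, then test f_x and f at those candidates.
  x = -4: f_y(-4, y) = -3*y**2 - 10*y - 24; no integer root y with |y| ≤ 4.
  x = -3: f_y(-3, y) = -3*y**2 - 10*y - 17; no integer root y with |y| ≤ 4.
  x = -2: f_y(-2, y) = -3*y**2 - 10*y - 12; no integer root y with |y| ≤ 4.
  x = -1: f_y(-1, y) = -3*y**2 - 10*y - 9; no integer root y with |y| ≤ 4.
  x = 0: f_y(0, y) = -3*y**2 - 10*y - 8; vanishes at y ∈ {-2}. (0, -2): f_x = 0, f = 0 — SINGULAR.
  x = 1: f_y(1, y) = -3*y**2 - 10*y - 9; no integer root y with |y| ≤ 4.
  x = 2: f_y(2, y) = -3*y**2 - 10*y - 12; no integer root y with |y| ≤ 4.
  x = 3: f_y(3, y) = -3*y**2 - 10*y - 17; no integer root y with |y| ≤ 4.
  x = 4: f_y(4, y) = -3*y**2 - 10*y - 24; no integer root y with |y| ≤ 4.
Only singular point on the grid: (0, -2).
Classify: substitute x = 0 + u, y = -2 + v and expand: f = -3*u**3 - u**2*v - v**3 + v**2.
No constant or linear terms (consistent with a singular point). Quadratic part: v**2. Cubic part: -3*u**3 - u**2*v - v**3.
The quadratic part v**2 is a perfect square, so there is a single (double) tangent line v = 0, i.e. y = -2. Restricting the cubic part to that line (v = 0) leaves -3*u**3 ≠ 0, so f is not divisible by v and the branch is v² ≈ 3*u**3 to lowest order — this is a cusp.
Classification: cusp.


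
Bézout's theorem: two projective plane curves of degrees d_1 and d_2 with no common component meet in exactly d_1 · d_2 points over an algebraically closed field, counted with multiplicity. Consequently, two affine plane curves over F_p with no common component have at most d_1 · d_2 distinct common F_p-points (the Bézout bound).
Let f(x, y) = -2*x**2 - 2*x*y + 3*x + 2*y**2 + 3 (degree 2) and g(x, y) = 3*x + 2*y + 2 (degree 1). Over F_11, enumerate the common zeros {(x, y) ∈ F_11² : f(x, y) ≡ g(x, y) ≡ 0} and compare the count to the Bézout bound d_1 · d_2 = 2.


Common zeros: ∅; count = 0; Bézout bound = 2.

deg(f) = 2, deg(g) = 1, so Bézout bound = 2.
Scan x ∈ F_11. For each x, list the y ∈ F_11 with f(x, y) ≡ 0 and those with g(x, y) ≡ 0 (mod 11); the common zeros in that column are the intersection.
  x = 0: f ≡ 0 at y ∈ {2, 9}; g ≡ 0 at y ∈ {10}; common: ∅.
  x = 1: f ≡ 0 at y ∈ {5, 7}; g ≡ 0 at y ∈ {3}; common: ∅.
  x = 2: f ≡ 0 at y ∈ ∅; g ≡ 0 at y ∈ {7}; common: ∅.
  x = 3: f ≡ 0 at y ∈ ∅; g ≡ 0 at y ∈ {0}; common: ∅.
  x = 4: f ≡ 0 at y ∈ ∅; g ≡ 0 at y ∈ {4}; common: ∅.
  x = 5: f ≡ 0 at y ∈ {2, 3}; g ≡ 0 at y ∈ {8}; common: ∅.
  x = 6: f ≡ 0 at y ∈ ∅; g ≡ 0 at y ∈ {1}; common: ∅.
  x = 7: f ≡ 0 at y ∈ ∅; g ≡ 0 at y ∈ {5}; common: ∅.
  x = 8: f ≡ 0 at y ∈ ∅; g ≡ 0 at y ∈ {9}; common: ∅.
  x = 9: f ≡ 0 at y ∈ {0, 9}; g ≡ 0 at y ∈ {2}; common: ∅.
  x = 10: f ≡ 0 at y ∈ {3, 7}; g ≡ 0 at y ∈ {6}; common: ∅.
Collecting: common zeros = ∅, so the count is 0.
Comparison with the Bézout bound: 0 ≤ 2 = deg(f)·deg(g), as expected for curves with no common component (the affine F_11-count falls short of the bound because intersections may lie at infinity, over extension fields, or carry multiplicity).


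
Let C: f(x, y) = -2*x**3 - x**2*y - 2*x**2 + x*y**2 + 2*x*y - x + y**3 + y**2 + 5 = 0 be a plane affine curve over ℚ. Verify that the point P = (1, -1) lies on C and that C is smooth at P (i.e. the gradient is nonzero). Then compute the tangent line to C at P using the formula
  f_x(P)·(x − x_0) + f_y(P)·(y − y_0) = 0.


Tangent line at P: 10 - 10*x = 0.

Step 1: f(1, -1) = 0, so P lies on C.
Step 2: partial derivatives
  f_x(x, y) = -6*x**2 - 2*x*y - 4*x + y**2 + 2*y - 1, f_y(x, y) = -x**2 + 2*x*y + 2*x + 3*y**2 + 2*y.
  f_x(P) = -10, f_y(P) = 0 (gradient nonzero, so P is smooth).
Step 3: tangent line at P: -10·(x − 1) + 0·(y − -1) = 0.
Expanding: 10 - 10*x = 0.


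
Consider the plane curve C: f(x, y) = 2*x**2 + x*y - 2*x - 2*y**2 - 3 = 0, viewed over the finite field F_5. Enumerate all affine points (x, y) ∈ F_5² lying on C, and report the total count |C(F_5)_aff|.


Affine F_5-points: {(0, 1), (0, 4), (3, 1), (3, 3), (4, 3), (4, 4)}; count = 6.

For each of the 25 pairs (x, y) ∈ F_5², evaluate f(x, y) mod 5. Record the zeros.
  x = 0: [0↦2, 1↦0, 2↦4, 3↦4, 4↦0]  zeros at y ∈ {1, 4}
  x = 1: [0↦2, 1↦1, 2↦1, 3↦2, 4↦4]  zeros at y ∈ ∅
  x = 2: [0↦1, 1↦1, 2↦2, 3↦4, 4↦2]  zeros at y ∈ ∅
  x = 3: [0↦4, 1↦0, 2↦2, 3↦0, 4↦4]  zeros at y ∈ {1, 3}
  x = 4: [0↦1, 1↦3, 2↦1, 3↦0, 4↦0]  zeros at y ∈ {3, 4}
Collecting zeros: affine points = {(0, 1), (0, 4), (3, 1), (3, 3), (4, 3), (4, 4)}.
Total count |C(F_5)_aff| = 6.


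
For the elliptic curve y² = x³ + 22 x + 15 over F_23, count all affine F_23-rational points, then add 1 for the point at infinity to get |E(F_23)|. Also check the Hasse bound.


Affine points = {(3, 4), (3, 19), (4, 11), (4, 12), (6, 8), (6, 15), (7, 11), (7, 12), (8, 6), (8, 17), (10, 4), (10, 19), (11, 1), (11, 22), (12, 11), (12, 12), (14, 10), (14, 13), (16, 1), (16, 22), (17, 9), (17, 14), (19, 1), (19, 22), (21, 3), (21, 20)}; affine count = 26; |E(F_23)| = 27.

Discriminant check: Δ ∝ 4a³ + 27b² = 4·22³ + 27·15² = 4·10648 + 27·225 ≡ 22 (mod 23). Nonzero ⇒ E is nonsingular.
For each x ∈ F_23, compute rhs = x³ + 22·x + 15 mod 23, then count y ∈ F_23 with y² ≡ rhs.
  x = 0: rhs = 15, matching y values: none (0 points).
  x = 1: rhs = 15, matching y values: none (0 points).
  x = 2: rhs = 21, matching y values: none (0 points).
  x = 3: rhs = 16, matching y values: 4, 19 (2 points).
  x = 4: rhs = 6, matching y values: 11, 12 (2 points).
  x = 5: rhs = 20, matching y values: none (0 points).
  x = 6: rhs = 18, matching y values: 8, 15 (2 points).
  x = 7: rhs = 6, matching y values: 11, 12 (2 points).
  x = 8: rhs = 13, matching y values: 6, 17 (2 points).
  x = 9: rhs = 22, matching y values: none (0 points).
  x = 10: rhs = 16, matching y values: 4, 19 (2 points).
  x = 11: rhs = 1, matching y values: 1, 22 (2 points).
  x = 12: rhs = 6, matching y values: 11, 12 (2 points).
  x = 13: rhs = 14, matching y values: none (0 points).
  x = 14: rhs = 8, matching y values: 10, 13 (2 points).
  x = 15: rhs = 17, matching y values: none (0 points).
  x = 16: rhs = 1, matching y values: 1, 22 (2 points).
  x = 17: rhs = 12, matching y values: 9, 14 (2 points).
  x = 18: rhs = 10, matching y values: none (0 points).
  x = 19: rhs = 1, matching y values: 1, 22 (2 points).
  x = 20: rhs = 14, matching y values: none (0 points).
  x = 21: rhs = 9, matching y values: 3, 20 (2 points).
  x = 22: rhs = 15, matching y values: none (0 points).
Total affine count: 26.
Full point count |E(F_23)| = 26 + 1 = 27.
Hasse bound: |27 − (23+1)| = |3| = 3 ≤ 2√23 ≈ 9.5917 ✓.


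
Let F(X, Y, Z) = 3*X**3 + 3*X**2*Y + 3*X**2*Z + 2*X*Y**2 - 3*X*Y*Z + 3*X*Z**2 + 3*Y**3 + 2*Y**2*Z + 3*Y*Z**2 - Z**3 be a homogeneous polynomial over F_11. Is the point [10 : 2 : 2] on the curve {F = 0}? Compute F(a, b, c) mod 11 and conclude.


F(10,2,2) ≡ 2 (mod 11); P is NOT on the curve.

Evaluate F(10, 2, 2) term-by-term (mod 11).
  3*X**3 ↦ 3·1000·1·1 = 3000
  3*X**2*Y ↦ 3·100·2·1 = 600
  3*X**2*Z ↦ 3·100·1·2 = 600
  2*X*Y**2 ↦ 2·10·4·1 = 80
  -3*X*Y*Z ↦ -3·10·2·2 = -120
  3*X*Z**2 ↦ 3·10·1·4 = 120
  3*Y**3 ↦ 3·1·8·1 = 24
  2*Y**2*Z ↦ 2·1·4·2 = 16
  3*Y*Z**2 ↦ 3·1·2·4 = 24
  -Z**3 ↦ -1·1·1·8 = -8
Sum: F(10, 2, 2) = (3000) + (600) + (600) + (80) + (-120) + (120) + (24) + (16) + (24) + (-8) = 4336.
Reducing mod 11: 4336 ≡ 2 (mod 11).
Since F(a, b, c) ≡ 2 ≠ 0 (mod 11), P does NOT lie on the curve.


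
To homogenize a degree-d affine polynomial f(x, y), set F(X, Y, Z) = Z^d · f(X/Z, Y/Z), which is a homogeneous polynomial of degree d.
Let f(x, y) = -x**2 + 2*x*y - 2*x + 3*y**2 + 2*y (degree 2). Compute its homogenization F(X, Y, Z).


F(X, Y, Z) = -X**2 + 2*X*Y - 2*X*Z + 3*Y**2 + 2*Y*Z

deg(f) = 2.
Substitute x = X/Z, y = Y/Z into f, then multiply by Z^2.
  monomial -1·x^2·y^0 ↦ -1·X^2·Y^0·Z^0.
  monomial 2·x^1·y^1 ↦ 2·X^1·Y^1·Z^0.
  monomial -2·x^1·y^0 ↦ -2·X^1·Y^0·Z^1.
  monomial 3·x^0·y^2 ↦ 3·X^0·Y^2·Z^0.
  monomial 2·x^0·y^1 ↦ 2·X^0·Y^1·Z^1.
Collecting: F(X, Y, Z) = -X**2 + 2*X*Y - 2*X*Z + 3*Y**2 + 2*Y*Z.


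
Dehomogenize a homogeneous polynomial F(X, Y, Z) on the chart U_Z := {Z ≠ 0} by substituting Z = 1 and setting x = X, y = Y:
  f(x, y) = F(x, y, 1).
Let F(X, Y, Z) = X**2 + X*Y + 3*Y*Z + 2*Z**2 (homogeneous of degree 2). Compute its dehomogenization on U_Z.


f(x, y) = x**2 + x*y + 3*y + 2

On U_Z we set Z = 1. Each monomial c·X^i·Y^j·Z^k in F becomes c·x^i·y^j·1^k = c·x^i·y^j.
Substituting Z = 1: F(X, Y, 1) = x**2 + x*y + 3*y + 2.
Note: deg(f) ≤ deg(F) = 2; strict inequality happens when F is divisible by Z (lost terms).


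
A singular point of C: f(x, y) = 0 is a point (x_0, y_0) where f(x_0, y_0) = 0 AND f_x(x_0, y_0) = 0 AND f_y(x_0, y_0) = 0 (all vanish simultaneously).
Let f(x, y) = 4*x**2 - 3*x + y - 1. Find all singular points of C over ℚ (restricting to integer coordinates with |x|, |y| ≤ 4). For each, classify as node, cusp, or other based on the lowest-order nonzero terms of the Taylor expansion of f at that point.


No singular points in the scanned grid; C is smooth there.

Compute partial derivatives:
  f_x = 8*x - 3.
  f_y = 1.
f_y = 1 is a nonzero constant, so f_y never vanishes: no point (x, y) can satisfy f = f_x = f_y = 0. In particular no (x, y) ∈ {−4, ..., 4}² is singular; the curve is smooth.


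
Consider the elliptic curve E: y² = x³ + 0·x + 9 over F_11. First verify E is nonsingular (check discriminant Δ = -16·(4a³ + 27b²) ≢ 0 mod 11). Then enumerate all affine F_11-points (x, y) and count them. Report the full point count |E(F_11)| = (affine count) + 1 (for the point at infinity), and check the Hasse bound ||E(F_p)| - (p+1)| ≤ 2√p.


Affine points = {(0, 3), (0, 8), (3, 5), (3, 6), (6, 4), (6, 7), (7, 0), (8, 2), (8, 9), (9, 1), (9, 10)}; affine count = 11; |E(F_11)| = 12.

Discriminant check: Δ ∝ 4a³ + 27b² = 4·0³ + 27·9² = 4·0 + 27·81 ≡ 9 (mod 11). Nonzero ⇒ E is nonsingular.
For each x ∈ F_11, compute rhs = x³ + 0·x + 9 mod 11, then count y ∈ F_11 with y² ≡ rhs.
  x = 0: rhs = 9, matching y values: 3, 8 (2 points).
  x = 1: rhs = 10, matching y values: none (0 points).
  x = 2: rhs = 6, matching y values: none (0 points).
  x = 3: rhs = 3, matching y values: 5, 6 (2 points).
  x = 4: rhs = 7, matching y values: none (0 points).
  x = 5: rhs = 2, matching y values: none (0 points).
  x = 6: rhs = 5, matching y values: 4, 7 (2 points).
  x = 7: rhs = 0, matching y values: 0 (1 points).
  x = 8: rhs = 4, matching y values: 2, 9 (2 points).
  x = 9: rhs = 1, matching y values: 1, 10 (2 points).
  x = 10: rhs = 8, matching y values: none (0 points).
Total affine count: 11.
Full point count |E(F_11)| = 11 + 1 = 12.
Hasse bound: |12 − (11+1)| = |0| = 0 ≤ 2√11 ≈ 6.6332 ✓.


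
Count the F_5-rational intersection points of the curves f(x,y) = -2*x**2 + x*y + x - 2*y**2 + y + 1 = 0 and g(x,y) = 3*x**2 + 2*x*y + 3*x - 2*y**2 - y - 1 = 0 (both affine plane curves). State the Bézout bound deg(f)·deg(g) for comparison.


Common zeros: {(1, 0), (4, 2)}; count = 2; Bézout bound = 4.

deg(f) = 2, deg(g) = 2, so Bézout bound = 4.
Scan x ∈ F_5. For each x, list the y ∈ F_5 with f(x, y) ≡ 0 and those with g(x, y) ≡ 0 (mod 5); the common zeros in that column are the intersection.
  x = 0: f ≡ 0 at y ∈ {1, 2}; g ≡ 0 at y ∈ ∅; common: ∅.
  x = 1: f ≡ 0 at y ∈ {0, 1}; g ≡ 0 at y ∈ {0, 3}; common: {0}.
  x = 2: f ≡ 0 at y ∈ {0, 4}; g ≡ 0 at y ∈ {2}; common: ∅.
  x = 3: f ≡ 0 at y ∈ {3, 4}; g ≡ 0 at y ∈ {0}; common: ∅.
  x = 4: f ≡ 0 at y ∈ {2, 3}; g ≡ 0 at y ∈ {2, 4}; common: {2}.
Collecting: common zeros = {(1, 0), (4, 2)}, so the count is 2.
Comparison with the Bézout bound: 2 ≤ 4 = deg(f)·deg(g), as expected for curves with no common component (the affine F_5-count falls short of the bound because intersections may lie at infinity, over extension fields, or carry multiplicity).


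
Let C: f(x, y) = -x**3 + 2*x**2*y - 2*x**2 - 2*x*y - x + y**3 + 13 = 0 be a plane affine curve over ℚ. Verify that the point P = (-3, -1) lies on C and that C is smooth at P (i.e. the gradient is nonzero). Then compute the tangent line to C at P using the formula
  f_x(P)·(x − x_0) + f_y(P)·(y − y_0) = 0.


Tangent line at P: -2*x + 27*y + 21 = 0.

Step 1: f(-3, -1) = 0, so P lies on C.
Step 2: partial derivatives
  f_x(x, y) = -3*x**2 + 4*x*y - 4*x - 2*y - 1, f_y(x, y) = 2*x**2 - 2*x + 3*y**2.
  f_x(P) = -2, f_y(P) = 27 (gradient nonzero, so P is smooth).
Step 3: tangent line at P: -2·(x − -3) + 27·(y − -1) = 0.
Expanding: -2*x + 27*y + 21 = 0.


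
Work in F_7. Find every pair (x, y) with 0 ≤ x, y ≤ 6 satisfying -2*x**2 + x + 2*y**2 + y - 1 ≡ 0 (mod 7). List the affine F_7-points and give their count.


Affine F_7-points: {(0, 4), (0, 6), (2, 0), (2, 3), (4, 4), (4, 6)}; count = 6.

For each of the 49 pairs (x, y) ∈ F_7², evaluate f(x, y) mod 7. Record the zeros.
  x = 0: [0↦6, 1↦2, 2↦2, 3↦6, 4↦0, 5↦5, 6↦0]  zeros at y ∈ {4, 6}
  x = 1: [0↦5, 1↦1, 2↦1, 3↦5, 4↦6, 5↦4, 6↦6]  zeros at y ∈ ∅
  x = 2: [0↦0, 1↦3, 2↦3, 3↦0, 4↦1, 5↦6, 6↦1]  zeros at y ∈ {0, 3}
  x = 3: [0↦5, 1↦1, 2↦1, 3↦5, 4↦6, 5↦4, 6↦6]  zeros at y ∈ ∅
  x = 4: [0↦6, 1↦2, 2↦2, 3↦6, 4↦0, 5↦5, 6↦0]  zeros at y ∈ {4, 6}
  x = 5: [0↦3, 1↦6, 2↦6, 3↦3, 4↦4, 5↦2, 6↦4]  zeros at y ∈ ∅
  x = 6: [0↦3, 1↦6, 2↦6, 3↦3, 4↦4, 5↦2, 6↦4]  zeros at y ∈ ∅
Collecting zeros: affine points = {(0, 4), (0, 6), (2, 0), (2, 3), (4, 4), (4, 6)}.
Total count |C(F_7)_aff| = 6.


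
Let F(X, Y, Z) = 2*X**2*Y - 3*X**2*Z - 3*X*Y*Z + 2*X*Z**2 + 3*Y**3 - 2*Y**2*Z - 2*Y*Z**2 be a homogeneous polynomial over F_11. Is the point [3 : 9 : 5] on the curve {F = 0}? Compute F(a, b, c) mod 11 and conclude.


F(3,9,5) ≡ 6 (mod 11); P is NOT on the curve.

Evaluate F(3, 9, 5) term-by-term (mod 11).
  2*X**2*Y ↦ 2·9·9·1 = 162
  -3*X**2*Z ↦ -3·9·1·5 = -135
  -3*X*Y*Z ↦ -3·3·9·5 = -405
  2*X*Z**2 ↦ 2·3·1·25 = 150
  3*Y**3 ↦ 3·1·729·1 = 2187
  -2*Y**2*Z ↦ -2·1·81·5 = -810
  -2*Y*Z**2 ↦ -2·1·9·25 = -450
Sum: F(3, 9, 5) = (162) + (-135) + (-405) + (150) + (2187) + (-810) + (-450) = 699.
Reducing mod 11: 699 ≡ 6 (mod 11).
Since F(a, b, c) ≡ 6 ≠ 0 (mod 11), P does NOT lie on the curve.
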